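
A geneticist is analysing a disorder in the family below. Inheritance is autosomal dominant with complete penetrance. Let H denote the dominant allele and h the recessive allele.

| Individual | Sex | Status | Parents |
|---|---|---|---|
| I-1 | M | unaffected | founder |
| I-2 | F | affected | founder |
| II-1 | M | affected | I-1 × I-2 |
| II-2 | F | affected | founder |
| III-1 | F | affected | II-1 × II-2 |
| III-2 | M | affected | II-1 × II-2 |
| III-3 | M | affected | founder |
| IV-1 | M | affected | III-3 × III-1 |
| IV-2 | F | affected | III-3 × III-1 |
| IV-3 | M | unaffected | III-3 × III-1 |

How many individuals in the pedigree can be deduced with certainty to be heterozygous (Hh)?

3

Obligate heterozygotes: II-1 is affected so carries H and received h from I-1 (hh), so II-1 is Hh; III-1 is affected so carries H and passed h to IV-3 (hh), so III-1 is Hh; III-3 is affected so carries H and passed h to IV-3 (hh), so III-3 is Hh.
Every other individual is either homozygous by phenotype or has at least one consistent homozygous assignment, so the count is 3.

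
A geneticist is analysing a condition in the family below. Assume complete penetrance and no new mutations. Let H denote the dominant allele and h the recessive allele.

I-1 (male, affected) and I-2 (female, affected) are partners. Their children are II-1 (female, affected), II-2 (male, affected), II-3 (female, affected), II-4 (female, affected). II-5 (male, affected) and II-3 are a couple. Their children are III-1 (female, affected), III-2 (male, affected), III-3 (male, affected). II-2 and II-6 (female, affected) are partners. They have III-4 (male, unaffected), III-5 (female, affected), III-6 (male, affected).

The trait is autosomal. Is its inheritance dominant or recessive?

II-2 and II-6 are both affected yet have an unaffected child III-4. Under a recessive model two affected parents are homozygous and every child would be affected, so the trait cannot be recessive.

dominant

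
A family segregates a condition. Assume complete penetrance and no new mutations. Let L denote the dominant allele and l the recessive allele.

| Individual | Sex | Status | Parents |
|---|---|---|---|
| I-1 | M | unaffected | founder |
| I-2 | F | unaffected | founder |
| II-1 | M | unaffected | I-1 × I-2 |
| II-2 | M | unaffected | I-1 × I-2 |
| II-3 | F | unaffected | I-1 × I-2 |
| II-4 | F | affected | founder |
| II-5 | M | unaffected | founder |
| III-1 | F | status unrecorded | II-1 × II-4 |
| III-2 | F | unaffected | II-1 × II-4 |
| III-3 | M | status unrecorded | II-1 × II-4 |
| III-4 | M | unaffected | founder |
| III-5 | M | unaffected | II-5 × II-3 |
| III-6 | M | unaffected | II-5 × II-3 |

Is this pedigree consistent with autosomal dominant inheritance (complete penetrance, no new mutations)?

A consistent assignment under autosomal dominant exists: I-1 ll, I-2 ll, II-1 ll, II-2 ll, II-3 ll, II-4 Ll, II-5 ll, III-1 Ll, III-2 ll, III-3 Ll, III-4 ll, III-5 ll, III-6 ll.
In this assignment every recorded phenotype matches its genotype and every non-founder's genotype is obtainable from its parents' genotypes, so the pedigree is consistent.

Yes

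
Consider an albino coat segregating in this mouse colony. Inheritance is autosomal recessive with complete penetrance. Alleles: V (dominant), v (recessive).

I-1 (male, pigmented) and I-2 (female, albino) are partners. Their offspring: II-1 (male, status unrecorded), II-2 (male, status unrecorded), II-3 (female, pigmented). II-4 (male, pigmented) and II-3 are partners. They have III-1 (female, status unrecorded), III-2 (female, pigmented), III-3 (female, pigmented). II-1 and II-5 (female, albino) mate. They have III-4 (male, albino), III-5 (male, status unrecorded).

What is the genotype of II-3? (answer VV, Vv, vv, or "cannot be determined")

From phenotype alone, II-3 is VV or Vv.
II-3 is pigmented so carries V and received v from I-2 (vv), so II-3 is Vv.

Vv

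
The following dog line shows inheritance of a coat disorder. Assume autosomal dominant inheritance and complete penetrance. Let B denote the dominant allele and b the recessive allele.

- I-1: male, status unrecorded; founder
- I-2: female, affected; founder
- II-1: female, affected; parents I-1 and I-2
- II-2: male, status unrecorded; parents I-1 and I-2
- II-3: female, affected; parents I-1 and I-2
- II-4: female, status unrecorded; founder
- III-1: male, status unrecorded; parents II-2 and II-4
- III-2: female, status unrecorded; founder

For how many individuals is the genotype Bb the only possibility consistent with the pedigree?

No individual's genotype is forced to Bb by the pedigree, so the count is 0.

0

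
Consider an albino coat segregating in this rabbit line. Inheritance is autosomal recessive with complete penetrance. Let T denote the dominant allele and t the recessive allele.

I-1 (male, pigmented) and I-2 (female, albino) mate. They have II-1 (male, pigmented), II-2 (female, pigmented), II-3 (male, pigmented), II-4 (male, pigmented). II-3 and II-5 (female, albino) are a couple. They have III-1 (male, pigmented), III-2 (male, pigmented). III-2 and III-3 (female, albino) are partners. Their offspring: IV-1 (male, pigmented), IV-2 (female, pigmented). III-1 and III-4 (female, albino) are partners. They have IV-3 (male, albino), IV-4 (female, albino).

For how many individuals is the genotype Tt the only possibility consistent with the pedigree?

Obligate heterozygotes: II-1 is pigmented so carries T and received t from I-2 (tt), so II-1 is Tt; II-2 is pigmented so carries T and received t from I-2 (tt), so II-2 is Tt; II-3 is pigmented so carries T and received t from I-2 (tt), so II-3 is Tt; II-4 is pigmented so carries T and received t from I-2 (tt), so II-4 is Tt; III-1 is pigmented so carries T and received t from II-5 (tt), so III-1 is Tt; III-2 is pigmented so carries T and received t from II-5 (tt), so III-2 is Tt; IV-1 is pigmented so carries T and received t from III-3 (tt), so IV-1 is Tt; IV-2 is pigmented so carries T and received t from III-3 (tt), so IV-2 is Tt.
Every other individual is either homozygous by phenotype or has at least one consistent homozygous assignment, so the count is 8.

8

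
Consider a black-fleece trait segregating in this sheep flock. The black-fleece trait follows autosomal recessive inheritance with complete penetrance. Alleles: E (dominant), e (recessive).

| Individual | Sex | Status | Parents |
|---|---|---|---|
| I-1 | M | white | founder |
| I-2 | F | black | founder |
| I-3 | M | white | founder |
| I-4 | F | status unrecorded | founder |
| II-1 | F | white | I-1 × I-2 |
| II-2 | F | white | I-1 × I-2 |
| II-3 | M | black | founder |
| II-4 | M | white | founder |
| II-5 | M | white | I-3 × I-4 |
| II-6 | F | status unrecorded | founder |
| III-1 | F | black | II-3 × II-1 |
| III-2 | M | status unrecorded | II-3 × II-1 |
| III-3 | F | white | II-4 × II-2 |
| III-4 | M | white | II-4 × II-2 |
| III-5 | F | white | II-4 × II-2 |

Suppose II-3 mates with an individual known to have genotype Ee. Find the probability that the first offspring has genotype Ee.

II-3 is black, so II-3 is ee.
The cross gives 1/2 Ee : 1/2 ee, so P(offspring has genotype Ee) = 1/2.

1/2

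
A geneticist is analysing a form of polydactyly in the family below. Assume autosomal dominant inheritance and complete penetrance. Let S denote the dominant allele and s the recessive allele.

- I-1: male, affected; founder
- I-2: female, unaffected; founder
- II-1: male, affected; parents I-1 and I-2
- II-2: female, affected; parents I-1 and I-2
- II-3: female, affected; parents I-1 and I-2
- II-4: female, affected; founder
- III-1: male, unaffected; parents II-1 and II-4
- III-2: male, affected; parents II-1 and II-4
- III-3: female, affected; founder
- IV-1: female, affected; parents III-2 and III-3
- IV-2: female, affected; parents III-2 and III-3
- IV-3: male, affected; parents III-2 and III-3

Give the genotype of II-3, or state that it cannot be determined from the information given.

Ss

From phenotype alone, II-3 is SS or Ss.
II-3 is affected so carries S and received s from I-2 (ss), so II-3 is Ss.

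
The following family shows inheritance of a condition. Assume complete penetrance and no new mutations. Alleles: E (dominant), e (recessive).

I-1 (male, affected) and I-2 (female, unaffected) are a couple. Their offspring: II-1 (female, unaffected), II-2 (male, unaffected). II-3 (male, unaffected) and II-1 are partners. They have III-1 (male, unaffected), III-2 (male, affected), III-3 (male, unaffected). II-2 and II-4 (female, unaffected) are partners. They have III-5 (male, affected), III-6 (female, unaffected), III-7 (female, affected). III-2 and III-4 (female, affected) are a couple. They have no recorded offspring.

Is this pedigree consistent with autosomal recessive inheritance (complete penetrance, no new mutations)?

Yes

A consistent assignment under autosomal recessive exists: I-1 ee, I-2 EE, II-1 Ee, II-2 Ee, II-3 Ee, II-4 Ee, III-1 EE, III-2 ee, III-3 EE, III-4 ee, III-5 ee, III-6 EE, III-7 ee.
In this assignment every recorded phenotype matches its genotype and every non-founder's genotype is obtainable from its parents' genotypes, so the pedigree is consistent.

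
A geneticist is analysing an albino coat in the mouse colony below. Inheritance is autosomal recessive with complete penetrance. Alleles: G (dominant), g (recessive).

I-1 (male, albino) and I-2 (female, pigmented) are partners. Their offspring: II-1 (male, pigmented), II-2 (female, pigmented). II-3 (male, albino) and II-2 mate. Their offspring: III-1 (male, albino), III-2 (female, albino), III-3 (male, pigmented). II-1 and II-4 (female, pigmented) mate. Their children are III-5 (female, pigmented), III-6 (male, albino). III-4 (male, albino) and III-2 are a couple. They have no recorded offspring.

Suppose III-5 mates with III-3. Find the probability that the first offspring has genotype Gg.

II-1 is pigmented so carries G and received g from I-1 (gg), so II-1 is Gg.
II-4 is pigmented so carries G and passed g to III-6 (gg), so II-4 is Gg.
III-5 is a pigmented offspring of II-1 (Gg) × II-4 (Gg), whose cross gives 1/4 GG : 1/2 Gg : 1/4 gg; conditioning on being pigmented, III-5 is GG with probability 1/3, Gg with probability 2/3.
III-3 is pigmented so carries G and received g from II-3 (gg), so III-3 is Gg.
Summing over parental genotype combinations, P(offspring has genotype Gg) = 1/3·1/2 + 2/3·1/2 = 1/2.

1/2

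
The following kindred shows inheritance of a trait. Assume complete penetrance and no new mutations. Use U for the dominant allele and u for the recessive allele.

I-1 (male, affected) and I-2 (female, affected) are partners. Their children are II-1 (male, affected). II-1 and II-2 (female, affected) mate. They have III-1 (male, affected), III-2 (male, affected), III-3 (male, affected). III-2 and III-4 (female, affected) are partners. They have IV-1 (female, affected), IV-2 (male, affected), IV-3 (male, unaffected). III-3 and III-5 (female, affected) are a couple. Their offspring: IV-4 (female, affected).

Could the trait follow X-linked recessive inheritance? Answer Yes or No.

No

Under X-linked recessive, IV-3 (unaffected, male) cannot arise from III-2 (affected) × III-4 (affected).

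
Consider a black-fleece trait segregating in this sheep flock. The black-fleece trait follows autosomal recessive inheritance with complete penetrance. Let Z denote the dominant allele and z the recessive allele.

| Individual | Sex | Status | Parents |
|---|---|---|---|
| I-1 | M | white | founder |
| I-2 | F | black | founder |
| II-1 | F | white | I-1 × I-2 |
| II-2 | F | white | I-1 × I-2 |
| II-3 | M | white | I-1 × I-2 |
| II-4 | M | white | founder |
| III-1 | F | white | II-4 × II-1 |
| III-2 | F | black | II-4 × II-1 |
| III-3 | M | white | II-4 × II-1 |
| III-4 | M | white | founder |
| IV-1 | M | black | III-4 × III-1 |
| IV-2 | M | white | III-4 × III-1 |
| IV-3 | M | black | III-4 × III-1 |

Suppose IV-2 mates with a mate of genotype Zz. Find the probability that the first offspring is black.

1/6

III-4 is white so carries Z and passed z to IV-1 (zz), so III-4 is Zz.
III-1 is white so carries Z and passed z to IV-1 (zz), so III-1 is Zz.
IV-2 is a white offspring of III-4 (Zz) × III-1 (Zz), whose cross gives 1/4 ZZ : 1/2 Zz : 1/4 zz; conditioning on being white, IV-2 is ZZ with probability 1/3, Zz with probability 2/3.
Summing over parental genotype combinations, P(offspring is black) = 2/3·1/4 = 1/6.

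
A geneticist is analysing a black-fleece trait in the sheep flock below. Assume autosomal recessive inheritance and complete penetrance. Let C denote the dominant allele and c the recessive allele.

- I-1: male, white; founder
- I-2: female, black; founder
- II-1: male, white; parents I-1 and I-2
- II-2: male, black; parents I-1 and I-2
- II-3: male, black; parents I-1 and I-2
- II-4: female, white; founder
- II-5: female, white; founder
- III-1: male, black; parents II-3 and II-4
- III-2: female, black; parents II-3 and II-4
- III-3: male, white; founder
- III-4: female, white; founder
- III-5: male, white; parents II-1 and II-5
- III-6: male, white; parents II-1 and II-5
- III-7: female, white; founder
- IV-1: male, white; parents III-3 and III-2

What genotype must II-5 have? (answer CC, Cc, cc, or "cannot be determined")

cannot be determined

II-5's phenotype allows CC or Cc, and no parent or child forces a single allele at both positions; consistent genotype assignments exist with II-5 as CC or Cc.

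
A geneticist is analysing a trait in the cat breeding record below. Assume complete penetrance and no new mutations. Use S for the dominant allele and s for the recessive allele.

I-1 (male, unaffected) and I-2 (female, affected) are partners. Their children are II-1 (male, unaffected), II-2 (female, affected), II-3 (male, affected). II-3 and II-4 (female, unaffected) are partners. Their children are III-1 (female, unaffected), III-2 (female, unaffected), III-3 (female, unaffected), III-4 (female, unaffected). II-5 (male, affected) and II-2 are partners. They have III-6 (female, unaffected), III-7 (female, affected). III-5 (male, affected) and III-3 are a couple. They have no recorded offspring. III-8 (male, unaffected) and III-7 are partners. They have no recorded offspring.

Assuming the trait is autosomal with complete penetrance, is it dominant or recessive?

dominant

II-5 and II-2 are both affected yet have an unaffected child III-6. Under a recessive model two affected parents are homozygous and every child would be affected, so the trait cannot be recessive.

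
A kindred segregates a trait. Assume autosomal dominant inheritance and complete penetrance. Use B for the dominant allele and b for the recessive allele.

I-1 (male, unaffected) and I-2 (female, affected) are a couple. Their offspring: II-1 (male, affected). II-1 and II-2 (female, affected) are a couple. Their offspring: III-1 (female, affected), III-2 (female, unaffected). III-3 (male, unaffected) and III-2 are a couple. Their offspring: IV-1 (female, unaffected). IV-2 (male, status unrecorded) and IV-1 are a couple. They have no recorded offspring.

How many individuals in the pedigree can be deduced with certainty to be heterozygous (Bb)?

2

Obligate heterozygotes: II-1 is affected so carries B and received b from I-1 (bb), so II-1 is Bb; II-2 is affected so carries B and passed b to III-2 (bb), so II-2 is Bb.
Every other individual is either homozygous by phenotype or has at least one consistent homozygous assignment, so the count is 2.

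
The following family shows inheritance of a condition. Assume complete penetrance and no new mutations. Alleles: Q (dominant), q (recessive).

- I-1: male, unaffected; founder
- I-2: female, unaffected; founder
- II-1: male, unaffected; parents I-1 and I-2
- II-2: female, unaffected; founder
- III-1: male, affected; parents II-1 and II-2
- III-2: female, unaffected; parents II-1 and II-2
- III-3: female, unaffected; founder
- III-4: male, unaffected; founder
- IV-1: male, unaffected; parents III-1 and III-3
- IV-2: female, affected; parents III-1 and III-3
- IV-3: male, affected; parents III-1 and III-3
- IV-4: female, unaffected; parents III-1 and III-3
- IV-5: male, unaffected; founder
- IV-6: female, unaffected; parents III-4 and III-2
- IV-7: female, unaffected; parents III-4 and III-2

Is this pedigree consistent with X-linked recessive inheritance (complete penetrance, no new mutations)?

Yes

A consistent assignment under X-linked recessive exists: I-1 X^Q Y, I-2 X^Q X^Q, II-1 X^Q Y, II-2 X^Q X^q, III-1 X^q Y, III-2 X^Q X^Q, III-3 X^Q X^q, III-4 X^Q Y, IV-1 X^Q Y, IV-2 X^q X^q, IV-3 X^q Y, IV-4 X^Q X^q, IV-5 X^Q Y, IV-6 X^Q X^Q, IV-7 X^Q X^Q.
In this assignment every recorded phenotype matches its genotype and every non-founder's genotype is obtainable from its parents' genotypes, so the pedigree is consistent.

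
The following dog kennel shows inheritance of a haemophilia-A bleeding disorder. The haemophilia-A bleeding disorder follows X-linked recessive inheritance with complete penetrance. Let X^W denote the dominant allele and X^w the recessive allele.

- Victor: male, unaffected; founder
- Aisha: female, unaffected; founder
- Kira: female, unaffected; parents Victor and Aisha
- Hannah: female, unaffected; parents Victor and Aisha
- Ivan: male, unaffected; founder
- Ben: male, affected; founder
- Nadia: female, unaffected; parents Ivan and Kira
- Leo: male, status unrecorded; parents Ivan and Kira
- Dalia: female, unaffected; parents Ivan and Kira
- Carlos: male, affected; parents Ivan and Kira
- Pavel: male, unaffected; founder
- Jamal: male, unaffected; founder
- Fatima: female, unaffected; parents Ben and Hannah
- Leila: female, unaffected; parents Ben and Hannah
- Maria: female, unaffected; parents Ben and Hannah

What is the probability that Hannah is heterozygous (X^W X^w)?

Victor is unaffected, so Victor is X^W Y.
Aisha is unaffected so carries W and passed w to Kira (X^W X^w, whose W came from Victor), so Aisha is X^W X^w.
Their cross gives offspring ratios 1/2 X^W X^W : 1/2 X^W X^w. Conditioning on Hannah being unaffected, P(X^W X^w) = 1/2 / 1 = 1/2 before taking Hannah's own offspring into account.
Ben is affected, so Ben is X^w Y.
Now use Hannah's offspring. Probability of each recorded status — unaffected daughter Fatima: 1/2 if Hannah is X^W X^w, 1 if X^W X^W; unaffected daughter Leila: 1/2 if Hannah is X^W X^w, 1 if X^W X^W; unaffected daughter Maria: 1/2 if Hannah is X^W X^w, 1 if X^W X^W.
Bayes: P(X^W X^w) = 1/2·1/8 / (1/2·1/8 + 1/2·1) = 1/9.

1/9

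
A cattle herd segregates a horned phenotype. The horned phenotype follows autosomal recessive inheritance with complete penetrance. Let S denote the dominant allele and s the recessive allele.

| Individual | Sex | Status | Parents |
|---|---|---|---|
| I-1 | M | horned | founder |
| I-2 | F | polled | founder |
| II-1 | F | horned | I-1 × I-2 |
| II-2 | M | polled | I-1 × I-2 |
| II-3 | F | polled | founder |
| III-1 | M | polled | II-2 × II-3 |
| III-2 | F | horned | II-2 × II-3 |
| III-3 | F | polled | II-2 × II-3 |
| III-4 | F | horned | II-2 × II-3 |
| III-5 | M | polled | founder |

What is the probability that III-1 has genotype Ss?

2/3

II-2 is polled so carries S and received s from I-1 (ss), so II-2 is Ss.
II-3 is polled so carries S and passed s to III-2 (ss), so II-3 is Ss.
Their cross gives offspring ratios 1/4 SS : 1/2 Ss : 1/4 ss. Conditioning on III-1 being polled, P(Ss) = 1/2 / 3/4 = 2/3.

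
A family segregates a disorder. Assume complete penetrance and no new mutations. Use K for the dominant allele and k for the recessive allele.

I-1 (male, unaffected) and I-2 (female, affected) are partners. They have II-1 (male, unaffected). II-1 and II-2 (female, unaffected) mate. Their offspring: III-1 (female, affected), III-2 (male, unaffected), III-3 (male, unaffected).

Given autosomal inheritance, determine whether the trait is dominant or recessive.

recessive

II-1 and II-2 are both unaffected yet have an affected child III-1. Under dominance, an affected child requires at least one affected parent, so the trait cannot be dominant.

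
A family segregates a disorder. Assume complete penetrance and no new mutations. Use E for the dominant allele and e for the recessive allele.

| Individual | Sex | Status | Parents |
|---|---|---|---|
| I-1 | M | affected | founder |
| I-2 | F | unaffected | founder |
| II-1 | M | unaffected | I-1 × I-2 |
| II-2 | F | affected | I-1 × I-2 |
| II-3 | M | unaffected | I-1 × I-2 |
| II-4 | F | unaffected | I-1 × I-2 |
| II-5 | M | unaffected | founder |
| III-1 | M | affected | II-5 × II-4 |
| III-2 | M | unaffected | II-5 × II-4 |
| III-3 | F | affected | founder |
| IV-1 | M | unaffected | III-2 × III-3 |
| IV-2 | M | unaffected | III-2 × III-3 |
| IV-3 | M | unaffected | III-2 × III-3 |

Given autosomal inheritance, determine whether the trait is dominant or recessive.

II-5 and II-4 are both unaffected yet have an affected child III-1. Under dominance, an affected child requires at least one affected parent, so the trait cannot be dominant.

recessive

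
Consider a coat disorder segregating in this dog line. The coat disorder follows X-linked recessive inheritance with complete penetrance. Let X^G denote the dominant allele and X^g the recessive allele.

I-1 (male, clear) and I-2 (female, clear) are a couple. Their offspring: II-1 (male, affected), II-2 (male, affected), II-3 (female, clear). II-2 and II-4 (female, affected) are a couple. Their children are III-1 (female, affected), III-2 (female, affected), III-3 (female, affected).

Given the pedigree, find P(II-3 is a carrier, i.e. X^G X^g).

1/2

I-1 is clear, so I-1 is X^G Y.
I-2 is clear so carries G and passed g to II-1 (X^g Y), so I-2 is X^G X^g.
Their cross gives offspring ratios 1/2 X^G X^G : 1/2 X^G X^g. Conditioning on II-3 being clear, P(X^G X^g) = 1/2 / 1 = 1/2.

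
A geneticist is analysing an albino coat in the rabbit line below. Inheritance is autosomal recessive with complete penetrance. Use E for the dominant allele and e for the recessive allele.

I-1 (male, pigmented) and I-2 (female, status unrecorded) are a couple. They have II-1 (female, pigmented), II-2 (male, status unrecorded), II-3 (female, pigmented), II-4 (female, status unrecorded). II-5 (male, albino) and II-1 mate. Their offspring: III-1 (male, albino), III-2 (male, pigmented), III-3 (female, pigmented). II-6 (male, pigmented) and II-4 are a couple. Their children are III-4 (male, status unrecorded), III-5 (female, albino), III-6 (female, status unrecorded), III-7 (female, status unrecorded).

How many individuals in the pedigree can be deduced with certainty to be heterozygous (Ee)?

Obligate heterozygotes: II-1 is pigmented so carries E and passed e to III-1 (ee), so II-1 is Ee; II-6 is pigmented so carries E and passed e to III-5 (ee), so II-6 is Ee; III-2 is pigmented so carries E and received e from II-5 (ee), so III-2 is Ee; III-3 is pigmented so carries E and received e from II-5 (ee), so III-3 is Ee.
Every other individual is either homozygous by phenotype or has at least one consistent homozygous assignment, so the count is 4.

4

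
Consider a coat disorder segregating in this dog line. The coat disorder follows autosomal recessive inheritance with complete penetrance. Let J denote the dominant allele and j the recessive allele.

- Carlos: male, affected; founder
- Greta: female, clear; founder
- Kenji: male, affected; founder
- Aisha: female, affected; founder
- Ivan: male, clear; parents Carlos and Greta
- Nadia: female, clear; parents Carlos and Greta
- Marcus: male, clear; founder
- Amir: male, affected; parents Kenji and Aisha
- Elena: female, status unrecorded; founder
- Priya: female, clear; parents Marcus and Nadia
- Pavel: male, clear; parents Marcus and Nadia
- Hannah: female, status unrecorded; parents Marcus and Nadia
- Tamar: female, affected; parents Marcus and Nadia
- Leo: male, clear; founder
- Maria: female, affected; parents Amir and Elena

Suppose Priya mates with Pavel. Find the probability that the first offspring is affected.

Marcus is clear so carries J and passed j to Tamar (jj), so Marcus is Jj.
Nadia is clear so carries J and received j from Carlos (jj), so Nadia is Jj.
Priya is a clear offspring of Marcus (Jj) × Nadia (Jj), whose cross gives 1/4 JJ : 1/2 Jj : 1/4 jj; conditioning on being clear, Priya is JJ with probability 1/3, Jj with probability 2/3.
Pavel is a clear offspring of Marcus (Jj) × Nadia (Jj), whose cross gives 1/4 JJ : 1/2 Jj : 1/4 jj; conditioning on being clear, Pavel is JJ with probability 1/3, Jj with probability 2/3.
Summing over parental genotype combinations, P(offspring is affected) = 4/9·1/4 = 1/9.

1/9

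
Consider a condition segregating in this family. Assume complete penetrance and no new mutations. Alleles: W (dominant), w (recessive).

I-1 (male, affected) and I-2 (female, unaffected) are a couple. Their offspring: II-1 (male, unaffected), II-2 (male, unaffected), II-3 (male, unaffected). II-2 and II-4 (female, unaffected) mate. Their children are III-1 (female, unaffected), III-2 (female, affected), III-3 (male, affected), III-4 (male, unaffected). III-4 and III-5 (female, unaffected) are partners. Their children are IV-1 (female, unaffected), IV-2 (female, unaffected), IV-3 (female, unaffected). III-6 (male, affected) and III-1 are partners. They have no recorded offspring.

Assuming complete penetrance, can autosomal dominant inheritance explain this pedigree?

Under autosomal dominant, III-2 (affected, female) cannot arise from II-2 (unaffected) × II-4 (unaffected).

No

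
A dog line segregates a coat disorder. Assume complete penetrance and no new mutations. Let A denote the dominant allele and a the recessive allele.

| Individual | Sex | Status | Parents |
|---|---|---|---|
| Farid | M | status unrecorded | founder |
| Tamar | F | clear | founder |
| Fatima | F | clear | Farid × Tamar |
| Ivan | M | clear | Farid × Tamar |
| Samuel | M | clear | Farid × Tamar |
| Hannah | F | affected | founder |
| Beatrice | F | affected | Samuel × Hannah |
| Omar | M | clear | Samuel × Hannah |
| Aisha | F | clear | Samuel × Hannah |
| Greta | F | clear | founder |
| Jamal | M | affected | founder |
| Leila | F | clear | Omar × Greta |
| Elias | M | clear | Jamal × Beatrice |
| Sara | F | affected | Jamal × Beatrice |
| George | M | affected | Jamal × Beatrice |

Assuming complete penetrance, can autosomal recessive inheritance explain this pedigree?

No

Under autosomal recessive, Elias (clear, male) cannot arise from Jamal (affected) × Beatrice (affected).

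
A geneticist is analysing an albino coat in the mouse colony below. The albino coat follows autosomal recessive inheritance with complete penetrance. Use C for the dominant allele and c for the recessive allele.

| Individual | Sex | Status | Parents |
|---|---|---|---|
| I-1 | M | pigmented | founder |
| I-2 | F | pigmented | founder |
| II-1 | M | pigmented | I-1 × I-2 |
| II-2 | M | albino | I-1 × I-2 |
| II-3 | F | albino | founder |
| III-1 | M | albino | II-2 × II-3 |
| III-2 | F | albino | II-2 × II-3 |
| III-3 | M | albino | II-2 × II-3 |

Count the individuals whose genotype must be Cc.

2

Obligate heterozygotes: I-1 is pigmented so carries C and passed c to II-2 (cc), so I-1 is Cc; I-2 is pigmented so carries C and passed c to II-2 (cc), so I-2 is Cc.
Every other individual is either homozygous by phenotype or has at least one consistent homozygous assignment, so the count is 2.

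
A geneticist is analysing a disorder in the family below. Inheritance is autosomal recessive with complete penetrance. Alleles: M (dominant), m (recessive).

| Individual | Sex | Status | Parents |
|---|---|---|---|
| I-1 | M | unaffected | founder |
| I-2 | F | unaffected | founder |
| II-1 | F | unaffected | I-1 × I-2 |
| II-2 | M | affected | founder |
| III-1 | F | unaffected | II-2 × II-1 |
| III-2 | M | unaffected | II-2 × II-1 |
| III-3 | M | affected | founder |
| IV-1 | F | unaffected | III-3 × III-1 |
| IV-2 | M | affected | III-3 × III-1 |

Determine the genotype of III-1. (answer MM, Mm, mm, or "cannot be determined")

From phenotype alone, III-1 is MM or Mm.
III-1 is unaffected so carries M and received m from II-2 (mm), so III-1 is Mm.

Mm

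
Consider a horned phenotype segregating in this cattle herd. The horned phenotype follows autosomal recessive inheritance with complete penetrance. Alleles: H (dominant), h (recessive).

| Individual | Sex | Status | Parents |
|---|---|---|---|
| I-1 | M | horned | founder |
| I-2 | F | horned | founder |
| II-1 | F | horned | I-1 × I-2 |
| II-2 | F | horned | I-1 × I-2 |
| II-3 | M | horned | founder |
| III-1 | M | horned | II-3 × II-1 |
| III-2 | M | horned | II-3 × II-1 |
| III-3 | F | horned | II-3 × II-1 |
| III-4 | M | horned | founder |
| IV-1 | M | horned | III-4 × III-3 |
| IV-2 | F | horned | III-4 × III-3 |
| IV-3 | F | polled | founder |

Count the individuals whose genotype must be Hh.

No individual's genotype is forced to Hh by the pedigree, so the count is 0.

0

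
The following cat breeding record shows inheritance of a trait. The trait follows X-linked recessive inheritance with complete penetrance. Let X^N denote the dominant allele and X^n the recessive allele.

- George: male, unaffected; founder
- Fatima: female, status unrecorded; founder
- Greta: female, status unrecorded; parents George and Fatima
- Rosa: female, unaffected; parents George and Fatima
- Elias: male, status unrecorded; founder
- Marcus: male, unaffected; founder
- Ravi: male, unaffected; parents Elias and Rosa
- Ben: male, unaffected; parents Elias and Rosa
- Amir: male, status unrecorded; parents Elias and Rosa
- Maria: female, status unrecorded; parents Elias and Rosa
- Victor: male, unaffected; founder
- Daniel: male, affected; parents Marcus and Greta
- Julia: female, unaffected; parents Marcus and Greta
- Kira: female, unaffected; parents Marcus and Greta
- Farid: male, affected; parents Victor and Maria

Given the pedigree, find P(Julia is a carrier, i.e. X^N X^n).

Marcus is unaffected, so Marcus is X^N Y.
Greta received N from George (X^N Y) and passed n to Daniel (X^n Y), so Greta is X^N X^n.
Their cross gives offspring ratios 1/2 X^N X^N : 1/2 X^N X^n. Conditioning on Julia being unaffected, P(X^N X^n) = 1/2 / 1 = 1/2.

1/2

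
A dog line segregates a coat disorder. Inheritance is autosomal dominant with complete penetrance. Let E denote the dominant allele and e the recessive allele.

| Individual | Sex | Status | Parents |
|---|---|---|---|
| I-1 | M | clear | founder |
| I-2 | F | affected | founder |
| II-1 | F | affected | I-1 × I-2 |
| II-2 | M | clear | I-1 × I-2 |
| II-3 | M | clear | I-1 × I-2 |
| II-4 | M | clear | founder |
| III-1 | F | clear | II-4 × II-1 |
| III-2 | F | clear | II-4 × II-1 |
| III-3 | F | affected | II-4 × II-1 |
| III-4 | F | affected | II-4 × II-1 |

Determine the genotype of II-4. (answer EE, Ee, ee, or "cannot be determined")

II-4 is clear, so II-4 is ee.

ee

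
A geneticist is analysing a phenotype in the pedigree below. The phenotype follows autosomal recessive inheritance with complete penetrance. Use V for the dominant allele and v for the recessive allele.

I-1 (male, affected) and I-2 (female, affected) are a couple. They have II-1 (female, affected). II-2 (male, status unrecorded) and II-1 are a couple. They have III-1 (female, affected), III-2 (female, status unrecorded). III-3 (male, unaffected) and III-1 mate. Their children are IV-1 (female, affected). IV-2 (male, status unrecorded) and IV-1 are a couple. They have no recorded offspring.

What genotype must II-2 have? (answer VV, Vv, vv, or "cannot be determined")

II-2's phenotype is unrecorded, and no parent or child forces a single allele at both positions; consistent genotype assignments exist with II-2 as Vv or vv.

cannot be determined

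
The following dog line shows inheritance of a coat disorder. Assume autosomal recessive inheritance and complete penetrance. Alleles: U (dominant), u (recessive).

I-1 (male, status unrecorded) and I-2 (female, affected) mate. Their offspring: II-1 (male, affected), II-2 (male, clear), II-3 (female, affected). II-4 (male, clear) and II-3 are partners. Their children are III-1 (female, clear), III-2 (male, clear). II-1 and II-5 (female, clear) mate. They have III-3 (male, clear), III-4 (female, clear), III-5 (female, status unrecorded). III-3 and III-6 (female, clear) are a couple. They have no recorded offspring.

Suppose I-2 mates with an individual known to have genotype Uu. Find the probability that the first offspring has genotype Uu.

1/2

I-2 is affected, so I-2 is uu.
The cross gives 1/2 Uu : 1/2 uu, so P(offspring has genotype Uu) = 1/2.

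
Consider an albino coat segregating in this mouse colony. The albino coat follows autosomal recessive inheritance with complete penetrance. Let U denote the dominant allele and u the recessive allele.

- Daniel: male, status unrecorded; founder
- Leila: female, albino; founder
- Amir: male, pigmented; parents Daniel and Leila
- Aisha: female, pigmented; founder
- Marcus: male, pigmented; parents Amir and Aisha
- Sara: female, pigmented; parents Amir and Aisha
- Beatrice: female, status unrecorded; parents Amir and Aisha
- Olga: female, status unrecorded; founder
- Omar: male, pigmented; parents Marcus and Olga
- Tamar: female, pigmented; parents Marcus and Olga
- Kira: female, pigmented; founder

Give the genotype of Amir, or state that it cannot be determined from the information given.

From phenotype alone, Amir is UU or Uu.
Amir is pigmented so carries U and received u from Leila (uu), so Amir is Uu.

Uu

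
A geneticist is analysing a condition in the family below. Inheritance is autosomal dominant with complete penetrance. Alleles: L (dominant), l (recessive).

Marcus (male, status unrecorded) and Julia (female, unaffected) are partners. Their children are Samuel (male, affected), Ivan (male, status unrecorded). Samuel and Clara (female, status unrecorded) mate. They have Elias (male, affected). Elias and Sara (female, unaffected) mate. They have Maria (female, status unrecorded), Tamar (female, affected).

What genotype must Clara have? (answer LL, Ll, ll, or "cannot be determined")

Clara's phenotype is unrecorded, and no parent or child forces a single allele at both positions; consistent genotype assignments exist with Clara as LL or Ll or ll.

cannot be determined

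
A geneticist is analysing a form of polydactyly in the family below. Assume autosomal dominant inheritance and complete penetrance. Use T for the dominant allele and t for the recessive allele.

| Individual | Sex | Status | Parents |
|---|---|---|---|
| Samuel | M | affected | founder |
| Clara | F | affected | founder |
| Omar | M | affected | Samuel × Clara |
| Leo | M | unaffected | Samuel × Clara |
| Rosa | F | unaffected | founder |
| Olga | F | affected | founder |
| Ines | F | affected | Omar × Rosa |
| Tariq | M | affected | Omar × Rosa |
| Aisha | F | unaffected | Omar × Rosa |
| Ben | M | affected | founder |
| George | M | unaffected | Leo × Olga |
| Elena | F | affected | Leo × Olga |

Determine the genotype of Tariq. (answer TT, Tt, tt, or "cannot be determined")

From phenotype alone, Tariq is TT or Tt.
Tariq is affected so carries T and received t from Rosa (tt), so Tariq is Tt.

Tt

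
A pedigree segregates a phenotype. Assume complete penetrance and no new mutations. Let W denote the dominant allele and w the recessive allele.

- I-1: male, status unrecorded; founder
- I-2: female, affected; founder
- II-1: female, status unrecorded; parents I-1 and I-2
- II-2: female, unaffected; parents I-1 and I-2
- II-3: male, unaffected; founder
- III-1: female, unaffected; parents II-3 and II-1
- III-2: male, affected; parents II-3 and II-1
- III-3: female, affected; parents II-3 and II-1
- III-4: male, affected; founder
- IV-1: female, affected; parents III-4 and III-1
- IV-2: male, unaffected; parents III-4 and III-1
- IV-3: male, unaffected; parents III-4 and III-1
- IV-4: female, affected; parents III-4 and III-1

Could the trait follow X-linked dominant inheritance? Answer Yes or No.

A consistent assignment under X-linked dominant exists: I-1 X^w Y, I-2 X^W X^w, II-1 X^W X^w, II-2 X^w X^w, II-3 X^w Y, III-1 X^w X^w, III-2 X^W Y, III-3 X^W X^w, III-4 X^W Y, IV-1 X^W X^w, IV-2 X^w Y, IV-3 X^w Y, IV-4 X^W X^w.
In this assignment every recorded phenotype matches its genotype and every non-founder's genotype is obtainable from its parents' genotypes, so the pedigree is consistent.

Yes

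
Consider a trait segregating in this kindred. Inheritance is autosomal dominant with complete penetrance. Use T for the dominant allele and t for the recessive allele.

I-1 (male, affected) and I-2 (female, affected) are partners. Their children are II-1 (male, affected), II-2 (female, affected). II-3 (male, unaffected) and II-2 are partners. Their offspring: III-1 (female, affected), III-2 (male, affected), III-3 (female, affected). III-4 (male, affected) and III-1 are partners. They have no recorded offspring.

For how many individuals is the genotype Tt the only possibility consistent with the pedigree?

3

Obligate heterozygotes: III-1 is affected so carries T and received t from II-3 (tt), so III-1 is Tt; III-2 is affected so carries T and received t from II-3 (tt), so III-2 is Tt; III-3 is affected so carries T and received t from II-3 (tt), so III-3 is Tt.
Every other individual is either homozygous by phenotype or has at least one consistent homozygous assignment, so the count is 3.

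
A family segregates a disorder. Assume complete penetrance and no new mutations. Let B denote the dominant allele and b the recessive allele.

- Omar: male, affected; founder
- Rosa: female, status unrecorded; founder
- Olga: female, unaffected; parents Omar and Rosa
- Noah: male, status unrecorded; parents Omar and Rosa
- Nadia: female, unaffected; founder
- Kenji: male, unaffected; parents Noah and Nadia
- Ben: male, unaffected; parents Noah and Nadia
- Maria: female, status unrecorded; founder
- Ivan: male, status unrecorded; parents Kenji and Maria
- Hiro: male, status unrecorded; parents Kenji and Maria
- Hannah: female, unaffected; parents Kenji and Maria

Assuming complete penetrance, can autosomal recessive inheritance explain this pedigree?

Yes

A consistent assignment under autosomal recessive exists: Omar bb, Rosa BB, Olga Bb, Noah Bb, Nadia BB, Kenji BB, Ben BB, Maria BB, Ivan BB, Hiro BB, Hannah BB.
In this assignment every recorded phenotype matches its genotype and every non-founder's genotype is obtainable from its parents' genotypes, so the pedigree is consistent.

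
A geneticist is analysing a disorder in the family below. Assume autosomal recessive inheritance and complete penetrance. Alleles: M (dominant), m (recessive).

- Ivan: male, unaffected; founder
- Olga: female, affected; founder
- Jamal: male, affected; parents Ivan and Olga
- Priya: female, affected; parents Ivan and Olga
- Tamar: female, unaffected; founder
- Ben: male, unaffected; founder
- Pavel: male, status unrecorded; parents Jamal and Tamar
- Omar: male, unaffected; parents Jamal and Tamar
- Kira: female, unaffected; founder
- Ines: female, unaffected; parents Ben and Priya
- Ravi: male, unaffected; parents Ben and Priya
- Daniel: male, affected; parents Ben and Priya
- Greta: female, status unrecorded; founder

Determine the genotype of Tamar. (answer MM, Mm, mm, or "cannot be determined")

cannot be determined

Tamar's phenotype allows MM or Mm, and no parent or child forces a single allele at both positions; consistent genotype assignments exist with Tamar as MM or Mm.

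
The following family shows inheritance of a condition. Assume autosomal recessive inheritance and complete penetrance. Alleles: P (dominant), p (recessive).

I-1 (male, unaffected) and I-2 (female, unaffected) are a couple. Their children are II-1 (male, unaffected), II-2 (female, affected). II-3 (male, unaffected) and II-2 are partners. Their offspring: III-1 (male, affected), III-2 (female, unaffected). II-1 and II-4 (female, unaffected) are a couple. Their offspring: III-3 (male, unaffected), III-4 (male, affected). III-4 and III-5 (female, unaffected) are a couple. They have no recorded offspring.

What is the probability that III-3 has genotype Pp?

II-1 is unaffected so carries P and passed p to III-4 (pp), so II-1 is Pp.
II-4 is unaffected so carries P and passed p to III-4 (pp), so II-4 is Pp.
Their cross gives offspring ratios 1/4 PP : 1/2 Pp : 1/4 pp. Conditioning on III-3 being unaffected, P(Pp) = 1/2 / 3/4 = 2/3.

2/3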